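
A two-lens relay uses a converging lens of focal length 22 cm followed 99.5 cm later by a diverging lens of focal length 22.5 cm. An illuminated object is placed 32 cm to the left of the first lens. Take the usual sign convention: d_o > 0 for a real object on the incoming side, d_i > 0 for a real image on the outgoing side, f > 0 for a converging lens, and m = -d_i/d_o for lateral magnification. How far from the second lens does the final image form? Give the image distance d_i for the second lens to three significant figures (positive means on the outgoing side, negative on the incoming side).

Lens 1: 1/d_i1 = 1/f_1 - 1/d_o1 = 1/22 - 1/32 = 0.01420 cm^-1, so d_i1 = 70.400 cm.
That image sits 29.100 cm in front of the second lens, so d_o2 = 29.100 cm.
Lens 2: 1/d_i2 = 1/f_2 - 1/d_o2 = 1/(-22.5) - 1/(29.100) = -0.07881 cm^-1, so d_i2 = -12.689 cm.

-12.7 cm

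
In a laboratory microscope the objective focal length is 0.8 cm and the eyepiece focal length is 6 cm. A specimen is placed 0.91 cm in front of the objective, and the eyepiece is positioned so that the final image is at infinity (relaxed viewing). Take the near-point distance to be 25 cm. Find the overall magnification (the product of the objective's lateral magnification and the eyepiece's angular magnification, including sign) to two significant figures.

Objective: 1/d_i = 1/f_obj - 1/d_o = 1/0.8 - 1/0.91 = 0.15110 cm^-1, so d_i = 6.618 cm.
m_obj = -d_i/d_o = -6.618/0.91 = -7.273.
Eyepiece angular magnification (image at infinity): M_eye = D/f_e = 25/6 = 4.167.
Overall M = m_obj x M_eye = (-7.273)(4.167) = -30.30.

-30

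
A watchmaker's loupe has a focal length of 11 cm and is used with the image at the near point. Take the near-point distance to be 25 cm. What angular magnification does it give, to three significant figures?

M = 1 + D/f = 1 + 25/11 = 3.273.

3.27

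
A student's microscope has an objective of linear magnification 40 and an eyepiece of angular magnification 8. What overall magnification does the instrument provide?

320

The overall magnification of a compound microscope is the product of the objective and eyepiece magnifications:
M = M_obj x M_eye = 40 x 8 = 320.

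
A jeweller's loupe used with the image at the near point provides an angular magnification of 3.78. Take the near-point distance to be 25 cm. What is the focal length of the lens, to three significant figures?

8.99 cm

For the image at the near point, M = 1 + D/f.
f = D/(M - 1) = 25/(3.78 - 1) = 8.993 cm.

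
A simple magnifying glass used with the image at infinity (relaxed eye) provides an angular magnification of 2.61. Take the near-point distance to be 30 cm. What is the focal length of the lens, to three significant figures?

For the image at infinity, M = D/f.
f = D/M = 30/2.61 = 11.494 cm.

11.5 cm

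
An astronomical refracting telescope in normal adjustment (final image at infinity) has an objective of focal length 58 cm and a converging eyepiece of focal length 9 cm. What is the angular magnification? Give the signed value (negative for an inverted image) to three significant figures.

-6.44

M = -f_obj/f_eye = -58/(9) = -6.444.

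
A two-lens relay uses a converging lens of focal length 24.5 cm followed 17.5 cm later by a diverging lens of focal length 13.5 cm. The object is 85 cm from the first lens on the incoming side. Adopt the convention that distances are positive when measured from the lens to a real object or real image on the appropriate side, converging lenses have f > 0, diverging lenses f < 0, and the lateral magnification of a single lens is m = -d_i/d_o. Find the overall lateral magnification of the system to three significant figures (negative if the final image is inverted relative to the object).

Applying the thin-lens equation to the first lens, 1/24.5 = 1/85 + 1/d_i1, which gives d_i1 = 34.421 cm.
Its lateral magnification is m_1 = -d_i1/d_o1 = -(34.421)/85 = -0.4050.
Since 34.421 cm > 17.5 cm, the first image lies past the second lens and serves as a virtual object: d_o2 = L - d_i1 = -16.921 cm.
Applying the thin-lens equation again with f_2 = -13.5 cm and d_o2 = -16.921 cm gives d_i2 = -66.766 cm.
m_2 = -(-66.766)/(-16.921) = -3.9457.
Overall magnification: m = m_1 m_2 = 1.5978.

1.60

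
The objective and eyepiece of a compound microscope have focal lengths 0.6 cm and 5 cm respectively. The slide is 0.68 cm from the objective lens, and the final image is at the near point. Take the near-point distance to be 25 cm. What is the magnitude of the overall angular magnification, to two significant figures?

45

Objective: 1/d_i = 1/f_obj - 1/d_o = 1/0.6 - 1/0.68 = 0.19608 cm^-1, so d_i = 5.100 cm.
m_obj = -d_i/d_o = -5.100/0.68 = -7.500.
Eyepiece angular magnification (image at near point): M_eye = 1 + D/f_e = 1 + 25/5 = 6.000.
Overall M = m_obj x M_eye = (-7.500)(6.000) = -45.00.
|M| = 45.00.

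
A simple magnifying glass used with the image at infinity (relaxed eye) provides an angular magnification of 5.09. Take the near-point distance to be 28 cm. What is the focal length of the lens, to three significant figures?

5.50 cm

For the image at infinity, M = D/f.
f = D/M = 28/5.09 = 5.501 cm.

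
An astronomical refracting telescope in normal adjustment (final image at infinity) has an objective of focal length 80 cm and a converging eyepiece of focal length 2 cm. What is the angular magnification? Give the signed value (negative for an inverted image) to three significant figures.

M = -f_obj/f_eye = -80/(2) = -40.000.

-40.0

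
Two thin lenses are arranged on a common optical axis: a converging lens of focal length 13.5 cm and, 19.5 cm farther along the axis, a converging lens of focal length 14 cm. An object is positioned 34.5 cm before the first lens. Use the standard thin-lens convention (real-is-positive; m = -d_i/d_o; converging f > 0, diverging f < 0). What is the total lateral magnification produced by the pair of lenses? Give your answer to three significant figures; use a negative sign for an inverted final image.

First lens: d_i1 = 1/(1/13.5 - 1/34.5) = 22.179 cm.
m_1 = -(22.179)/34.5 = -0.6429.
Since 22.179 cm > 19.5 cm, the first image lies past the second lens and serves as a virtual object: d_o2 = L - d_i1 = -2.679 cm.
Second lens: d_i2 = 1/(1/14 - 1/(-2.679)) = 2.248 cm.
m_2 = -(2.248)/(-2.679) = 0.8394.
Overall magnification: m = m_1 m_2 = -0.5396.

-0.540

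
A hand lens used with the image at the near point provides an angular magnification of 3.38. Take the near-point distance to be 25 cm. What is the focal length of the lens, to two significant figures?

11 cm

For the image at the near point, M = 1 + D/f.
f = D/(M - 1) = 25/(3.38 - 1) = 10.504 cm.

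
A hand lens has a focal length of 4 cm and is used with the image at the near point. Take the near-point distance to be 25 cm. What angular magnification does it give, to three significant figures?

7.25

M = 1 + D/f = 1 + 25/4 = 7.250.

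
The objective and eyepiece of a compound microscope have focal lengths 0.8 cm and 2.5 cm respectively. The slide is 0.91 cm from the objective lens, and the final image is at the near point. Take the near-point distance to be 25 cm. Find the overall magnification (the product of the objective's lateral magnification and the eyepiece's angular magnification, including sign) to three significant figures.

Objective: 1/d_i = 1/f_obj - 1/d_o = 1/0.8 - 1/0.91 = 0.15110 cm^-1, so d_i = 6.618 cm.
m_obj = -d_i/d_o = -6.618/0.91 = -7.273.
Eyepiece angular magnification (image at near point): M_eye = 1 + D/f_e = 1 + 25/2.5 = 11.000.
Overall M = m_obj x M_eye = (-7.273)(11.000) = -80.00.

-80.0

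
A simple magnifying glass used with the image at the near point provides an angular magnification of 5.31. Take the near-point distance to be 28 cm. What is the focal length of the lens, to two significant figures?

For the image at the near point, M = 1 + D/f.
f = D/(M - 1) = 28/(5.31 - 1) = 6.497 cm.

6.5 cm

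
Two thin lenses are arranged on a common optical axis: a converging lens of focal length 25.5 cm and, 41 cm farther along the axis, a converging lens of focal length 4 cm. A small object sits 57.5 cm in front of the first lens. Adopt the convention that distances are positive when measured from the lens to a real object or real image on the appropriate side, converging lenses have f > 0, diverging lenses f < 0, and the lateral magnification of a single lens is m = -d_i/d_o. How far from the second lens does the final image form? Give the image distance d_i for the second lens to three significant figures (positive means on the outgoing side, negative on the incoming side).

Applying the thin-lens equation to the first lens, 1/25.5 = 1/57.5 + 1/d_i1, which gives d_i1 = 45.820 cm.
Since 45.820 cm > 41 cm, the first image lies past the second lens and serves as a virtual object: d_o2 = L - d_i1 = -4.820 cm.
Applying the thin-lens equation again with f_2 = 4 cm and d_o2 = -4.820 cm gives d_i2 = 2.186 cm.

2.19 cm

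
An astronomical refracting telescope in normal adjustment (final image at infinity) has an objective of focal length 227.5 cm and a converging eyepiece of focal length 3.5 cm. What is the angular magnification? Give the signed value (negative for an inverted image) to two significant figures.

M = -f_obj/f_eye = -227.5/(3.5) = -65.000.

-65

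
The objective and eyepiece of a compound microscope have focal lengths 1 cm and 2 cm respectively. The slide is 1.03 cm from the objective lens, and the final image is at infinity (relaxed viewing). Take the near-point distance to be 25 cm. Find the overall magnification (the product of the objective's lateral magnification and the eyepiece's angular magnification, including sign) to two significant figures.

-420

Objective: 1/d_i = 1/f_obj - 1/d_o = 1/1 - 1/1.03 = 0.02913 cm^-1, so d_i = 34.333 cm.
m_obj = -d_i/d_o = -34.333/1.03 = -33.333.
Eyepiece angular magnification (image at infinity): M_eye = D/f_e = 25/2 = 12.500.
Overall M = m_obj x M_eye = (-33.333)(12.500) = -416.67.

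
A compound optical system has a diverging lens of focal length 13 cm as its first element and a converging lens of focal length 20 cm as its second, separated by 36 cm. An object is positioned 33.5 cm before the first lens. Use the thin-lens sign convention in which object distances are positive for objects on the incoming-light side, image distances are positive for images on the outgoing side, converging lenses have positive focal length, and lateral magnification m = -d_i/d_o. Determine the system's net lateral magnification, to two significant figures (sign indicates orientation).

-0.22

Applying the thin-lens equation to the first lens, 1/(-13) = 1/33.5 + 1/d_i1, which gives d_i1 = -9.366 cm.
Its lateral magnification is m_1 = -d_i1/d_o1 = -(-9.366)/33.5 = 0.2796.
With d_i1 < 0 the first image is virtual and lies on the object side; the object distance for lens 2 is d_o2 = 36 - (-9.366) = 45.366 cm.
Applying the thin-lens equation again with f_2 = 20 cm and d_o2 = 45.366 cm gives d_i2 = 35.769 cm.
m_2 = -(35.769)/(45.366) = -0.7885.
Overall magnification: m = m_1 m_2 = -0.2204.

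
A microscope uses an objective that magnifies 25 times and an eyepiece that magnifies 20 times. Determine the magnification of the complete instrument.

500

The overall magnification of a compound microscope is the product of the objective and eyepiece magnifications:
M = M_obj x M_eye = 25 x 20 = 500.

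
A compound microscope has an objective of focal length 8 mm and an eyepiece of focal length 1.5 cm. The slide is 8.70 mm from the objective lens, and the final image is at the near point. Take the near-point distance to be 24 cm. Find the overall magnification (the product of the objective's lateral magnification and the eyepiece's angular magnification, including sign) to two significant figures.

Convert to cm: f_obj = 8 mm = 0.8 cm; d_o = 8.70 mm = 0.87 cm.
Objective: 1/d_i = 1/f_obj - 1/d_o = 1/0.8 - 1/0.87 = 0.10057 cm^-1, so d_i = 9.943 cm.
m_obj = -d_i/d_o = -9.943/0.87 = -11.429.
Eyepiece angular magnification (image at near point): M_eye = 1 + D/f_e = 1 + 24/1.5 = 17.000.
Overall M = m_obj x M_eye = (-11.429)(17.000) = -194.29.

-190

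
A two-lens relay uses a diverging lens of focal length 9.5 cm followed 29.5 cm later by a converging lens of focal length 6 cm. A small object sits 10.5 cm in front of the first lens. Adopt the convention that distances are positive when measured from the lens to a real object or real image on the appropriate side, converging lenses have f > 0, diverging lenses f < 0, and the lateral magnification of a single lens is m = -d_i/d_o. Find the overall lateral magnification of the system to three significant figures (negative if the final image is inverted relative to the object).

-0.100

First lens: d_i1 = 1/(1/(-9.5) - 1/10.5) = -4.988 cm.
m_1 = -(-4.988)/10.5 = 0.4750.
The intermediate image is virtual, 4.988 cm to the left of lens 1, so d_o2 = L - d_i1 = 29.5 - (-4.988) = 34.487 cm.
Second lens: d_i2 = 1/(1/6 - 1/(34.487)) = 7.264 cm.
m_2 = -(7.264)/(34.487) = -0.2106.
Total m = m_1 x m_2 = (0.4750)(-0.2106) = -0.1000.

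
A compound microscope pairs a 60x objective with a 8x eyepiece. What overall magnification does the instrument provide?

480

The overall magnification of a compound microscope is the product of the objective and eyepiece magnifications:
M = M_obj x M_eye = 60 x 8 = 480.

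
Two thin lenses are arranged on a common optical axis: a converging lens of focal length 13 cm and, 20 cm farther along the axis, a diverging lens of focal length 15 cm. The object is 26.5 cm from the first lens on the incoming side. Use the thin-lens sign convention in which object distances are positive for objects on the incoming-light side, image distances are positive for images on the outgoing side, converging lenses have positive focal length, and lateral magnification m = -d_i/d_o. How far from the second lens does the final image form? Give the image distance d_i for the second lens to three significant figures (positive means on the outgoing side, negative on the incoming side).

8.73 cm

Lens 1: 1/d_i1 = 1/f_1 - 1/d_o1 = 1/13 - 1/26.5 = 0.03919 cm^-1, so d_i1 = 25.519 cm.
Since 25.519 cm > 20 cm, the first image lies past the second lens and serves as a virtual object: d_o2 = L - d_i1 = -5.519 cm.
Lens 2: 1/d_i2 = 1/f_2 - 1/d_o2 = 1/(-15) - 1/(-5.519) = 0.11454 cm^-1, so d_i2 = 8.730 cm.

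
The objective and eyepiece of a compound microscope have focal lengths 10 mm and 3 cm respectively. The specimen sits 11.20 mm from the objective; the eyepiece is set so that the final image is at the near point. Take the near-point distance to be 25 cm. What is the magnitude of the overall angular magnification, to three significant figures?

Convert to cm: f_obj = 10 mm = 1 cm; d_o = 11.20 mm = 1.12 cm.
Objective: 1/d_i = 1/f_obj - 1/d_o = 1/1 - 1/1.12 = 0.10714 cm^-1, so d_i = 9.333 cm.
m_obj = -d_i/d_o = -9.333/1.12 = -8.333.
Eyepiece angular magnification (image at near point): M_eye = 1 + D/f_e = 1 + 25/3 = 9.333.
Overall M = m_obj x M_eye = (-8.333)(9.333) = -77.78.
|M| = 77.78.

77.8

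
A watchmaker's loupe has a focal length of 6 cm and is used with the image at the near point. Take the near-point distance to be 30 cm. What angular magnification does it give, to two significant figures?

6.0

M = 1 + D/f = 1 + 30/6 = 6.000.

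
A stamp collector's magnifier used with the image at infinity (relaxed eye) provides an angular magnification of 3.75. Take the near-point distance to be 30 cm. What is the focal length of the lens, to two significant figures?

8.0 cm

For the image at infinity, M = D/f.
f = D/M = 30/3.75 = 8.000 cm.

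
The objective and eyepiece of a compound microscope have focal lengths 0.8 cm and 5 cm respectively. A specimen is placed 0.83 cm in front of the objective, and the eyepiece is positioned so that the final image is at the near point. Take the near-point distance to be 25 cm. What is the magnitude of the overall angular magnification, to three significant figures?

160

Objective: 1/d_i = 1/f_obj - 1/d_o = 1/0.8 - 1/0.83 = 0.04518 cm^-1, so d_i = 22.133 cm.
m_obj = -d_i/d_o = -22.133/0.83 = -26.667.
Eyepiece angular magnification (image at near point): M_eye = 1 + D/f_e = 1 + 25/5 = 6.000.
Overall M = m_obj x M_eye = (-26.667)(6.000) = -160.00.
|M| = 160.00.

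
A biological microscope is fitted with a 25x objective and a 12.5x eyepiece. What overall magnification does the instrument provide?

The overall magnification of a compound microscope is the product of the objective and eyepiece magnifications:
M = M_obj x M_eye = 25 x 12.5 = 312.5.

312.5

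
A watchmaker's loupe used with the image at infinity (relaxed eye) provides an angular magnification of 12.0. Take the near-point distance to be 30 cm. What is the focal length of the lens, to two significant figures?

2.5 cm

For the image at infinity, M = D/f.
f = D/M = 30/12.0 = 2.500 cm.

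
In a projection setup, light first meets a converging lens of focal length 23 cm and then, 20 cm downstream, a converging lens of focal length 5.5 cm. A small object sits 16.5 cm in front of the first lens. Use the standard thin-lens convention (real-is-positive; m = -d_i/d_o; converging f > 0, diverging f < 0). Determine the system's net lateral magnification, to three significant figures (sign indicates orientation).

-0.267

Lens 1: 1/d_i1 = 1/f_1 - 1/d_o1 = 1/23 - 1/16.5 = -0.01713 cm^-1, so d_i1 = -58.385 cm.
m_1 = -(-58.385)/16.5 = 3.5385.
With d_i1 < 0 the first image is virtual and lies on the object side; the object distance for lens 2 is d_o2 = 20 - (-58.385) = 78.385 cm.
Lens 2: 1/d_i2 = 1/f_2 - 1/d_o2 = 1/5.5 - 1/(78.385) = 0.16906 cm^-1, so d_i2 = 5.915 cm.
m_2 = -(5.915)/(78.385) = -0.0755.
Overall magnification: m = m_1 m_2 = -0.2670.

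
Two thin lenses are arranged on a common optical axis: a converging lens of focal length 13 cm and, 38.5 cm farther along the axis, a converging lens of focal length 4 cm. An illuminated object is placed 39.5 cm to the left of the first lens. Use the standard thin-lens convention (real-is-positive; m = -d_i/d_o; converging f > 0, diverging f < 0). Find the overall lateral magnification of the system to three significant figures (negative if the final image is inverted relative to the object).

0.130

First lens: d_i1 = 1/(1/13 - 1/39.5) = 19.377 cm.
m_1 = -(19.377)/39.5 = -0.4906.
Object distance for lens 2: d_o2 = 38.5 - 19.377 = 19.123 cm.
Second lens: d_i2 = 1/(1/4 - 1/(19.123)) = 5.058 cm.
m_2 = -(5.058)/(19.123) = -0.2645.
Total m = m_1 x m_2 = (-0.4906)(-0.2645) = 0.1298.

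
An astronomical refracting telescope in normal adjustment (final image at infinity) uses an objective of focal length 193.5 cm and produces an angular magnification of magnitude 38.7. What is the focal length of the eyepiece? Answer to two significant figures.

5.0 cm

|M| = f_obj/f_eye, so f_eye = f_obj/|M| = 193.5/38.7 = 5.000 cm.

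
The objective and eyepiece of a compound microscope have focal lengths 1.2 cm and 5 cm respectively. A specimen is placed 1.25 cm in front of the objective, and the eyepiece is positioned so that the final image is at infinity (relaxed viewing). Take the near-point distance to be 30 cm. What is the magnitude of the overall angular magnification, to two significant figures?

Objective: 1/d_i = 1/f_obj - 1/d_o = 1/1.2 - 1/1.25 = 0.03333 cm^-1, so d_i = 30.000 cm.
m_obj = -d_i/d_o = -30.000/1.25 = -24.000.
Eyepiece angular magnification (image at infinity): M_eye = D/f_e = 30/5 = 6.000.
Overall M = m_obj x M_eye = (-24.000)(6.000) = -144.00.
|M| = 144.00.

140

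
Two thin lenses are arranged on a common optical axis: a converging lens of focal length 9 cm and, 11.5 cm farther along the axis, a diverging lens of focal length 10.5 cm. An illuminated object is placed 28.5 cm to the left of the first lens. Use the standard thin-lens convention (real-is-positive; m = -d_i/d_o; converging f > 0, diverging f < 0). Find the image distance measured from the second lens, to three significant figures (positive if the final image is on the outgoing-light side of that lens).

First lens: d_i1 = 1/(1/9 - 1/28.5) = 13.154 cm.
Since 13.154 cm > 11.5 cm, the first image lies past the second lens and serves as a virtual object: d_o2 = L - d_i1 = -1.654 cm.
Second lens: d_i2 = 1/(1/(-10.5) - 1/(-1.654)) = 1.963 cm.

1.96 cm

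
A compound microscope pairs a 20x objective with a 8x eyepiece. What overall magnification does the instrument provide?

160

The overall magnification of a compound microscope is the product of the objective and eyepiece magnifications:
M = M_obj x M_eye = 20 x 8 = 160.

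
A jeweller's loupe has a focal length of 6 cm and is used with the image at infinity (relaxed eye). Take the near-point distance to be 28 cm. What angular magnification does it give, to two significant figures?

4.7

M = D/f = 28/6 = 4.667.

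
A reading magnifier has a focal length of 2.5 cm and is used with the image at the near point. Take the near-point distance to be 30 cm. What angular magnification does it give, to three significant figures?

13.0

M = 1 + D/f = 1 + 30/2.5 = 13.000.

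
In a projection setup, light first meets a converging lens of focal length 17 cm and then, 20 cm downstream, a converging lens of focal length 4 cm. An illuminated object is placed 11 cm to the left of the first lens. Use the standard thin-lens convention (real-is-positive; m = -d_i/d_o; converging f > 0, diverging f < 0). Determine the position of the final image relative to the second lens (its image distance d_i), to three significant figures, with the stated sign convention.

4.34 cm

First lens: d_i1 = 1/(1/17 - 1/11) = -31.167 cm.
With d_i1 < 0 the first image is virtual and lies on the object side; the object distance for lens 2 is d_o2 = 20 - (-31.167) = 51.167 cm.
Second lens: d_i2 = 1/(1/4 - 1/(51.167)) = 4.339 cm.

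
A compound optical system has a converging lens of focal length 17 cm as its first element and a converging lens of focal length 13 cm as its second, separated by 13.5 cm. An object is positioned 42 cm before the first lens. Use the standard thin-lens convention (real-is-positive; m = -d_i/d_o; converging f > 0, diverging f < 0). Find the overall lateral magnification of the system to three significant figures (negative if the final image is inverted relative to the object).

-0.315

Applying the thin-lens equation to the first lens, 1/17 = 1/42 + 1/d_i1, which gives d_i1 = 28.560 cm.
Its lateral magnification is m_1 = -d_i1/d_o1 = -(28.560)/42 = -0.6800.
Since 28.560 cm > 13.5 cm, the first image lies past the second lens and serves as a virtual object: d_o2 = L - d_i1 = -15.060 cm.
Applying the thin-lens equation again with f_2 = 13 cm and d_o2 = -15.060 cm gives d_i2 = 6.977 cm.
m_2 = -(6.977)/(-15.060) = 0.4633.
Total m = m_1 x m_2 = (-0.6800)(0.4633) = -0.3150.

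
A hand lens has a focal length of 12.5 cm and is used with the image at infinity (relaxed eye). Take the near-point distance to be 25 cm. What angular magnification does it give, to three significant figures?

M = D/f = 25/12.5 = 2.000.

2.00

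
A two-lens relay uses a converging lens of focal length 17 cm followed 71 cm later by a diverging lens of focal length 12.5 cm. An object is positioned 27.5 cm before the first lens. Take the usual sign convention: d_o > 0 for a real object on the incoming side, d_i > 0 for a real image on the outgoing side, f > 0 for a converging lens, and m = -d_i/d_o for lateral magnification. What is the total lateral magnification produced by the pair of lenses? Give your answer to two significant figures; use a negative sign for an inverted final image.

Applying the thin-lens equation to the first lens, 1/17 = 1/27.5 + 1/d_i1, which gives d_i1 = 44.524 cm.
Its lateral magnification is m_1 = -d_i1/d_o1 = -(44.524)/27.5 = -1.6190.
The intermediate image is 44.524 cm to the right of lens 1, so d_o2 = L - d_i1 = 71 - 44.524 = 26.476 cm.
Applying the thin-lens equation again with f_2 = -12.5 cm and d_o2 = 26.476 cm gives d_i2 = -8.491 cm.
m_2 = -(-8.491)/(26.476) = 0.3207.
The system's lateral magnification is m_1 m_2 = (-1.6190)(0.3207) = -0.5192.

-0.52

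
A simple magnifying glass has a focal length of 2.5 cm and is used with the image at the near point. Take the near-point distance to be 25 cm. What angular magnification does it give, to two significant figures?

11

M = 1 + D/f = 1 + 25/2.5 = 11.000.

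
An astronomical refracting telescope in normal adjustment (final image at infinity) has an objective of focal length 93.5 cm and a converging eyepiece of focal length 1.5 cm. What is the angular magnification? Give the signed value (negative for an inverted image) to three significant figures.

-62.3

M = -f_obj/f_eye = -93.5/(1.5) = -62.333.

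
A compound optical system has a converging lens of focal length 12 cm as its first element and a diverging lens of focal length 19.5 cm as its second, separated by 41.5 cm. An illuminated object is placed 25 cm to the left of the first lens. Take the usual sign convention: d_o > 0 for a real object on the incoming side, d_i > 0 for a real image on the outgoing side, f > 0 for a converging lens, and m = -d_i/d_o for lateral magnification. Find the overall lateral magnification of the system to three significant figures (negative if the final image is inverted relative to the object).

First lens: d_i1 = 1/(1/12 - 1/25) = 23.077 cm.
m_1 = -(23.077)/25 = -0.9231.
Object distance for lens 2: d_o2 = 41.5 - 23.077 = 18.423 cm.
Second lens: d_i2 = 1/(1/(-19.5) - 1/(18.423)) = -9.473 cm.
m_2 = -(-9.473)/(18.423) = 0.5142.
Total m = m_1 x m_2 = (-0.9231)(0.5142) = -0.4746.

-0.475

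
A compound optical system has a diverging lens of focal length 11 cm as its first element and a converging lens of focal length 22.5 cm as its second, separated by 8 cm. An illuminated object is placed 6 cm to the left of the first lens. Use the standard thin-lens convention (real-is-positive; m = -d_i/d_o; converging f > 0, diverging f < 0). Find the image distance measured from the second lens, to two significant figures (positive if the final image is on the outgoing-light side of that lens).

-25 cm

Applying the thin-lens equation to the first lens, 1/(-11) = 1/6 + 1/d_i1, which gives d_i1 = -3.882 cm.
The intermediate image is virtual, 3.882 cm to the left of lens 1, so d_o2 = L - d_i1 = 8 - (-3.882) = 11.882 cm.
Applying the thin-lens equation again with f_2 = 22.5 cm and d_o2 = 11.882 cm gives d_i2 = -25.180 cm.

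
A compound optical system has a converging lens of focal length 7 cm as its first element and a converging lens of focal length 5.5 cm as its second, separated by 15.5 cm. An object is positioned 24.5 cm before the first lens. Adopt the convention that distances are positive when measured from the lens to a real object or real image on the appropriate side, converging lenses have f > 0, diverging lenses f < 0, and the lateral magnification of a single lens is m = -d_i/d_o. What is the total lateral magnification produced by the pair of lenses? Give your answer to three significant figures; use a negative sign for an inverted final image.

11.0

First lens: d_i1 = 1/(1/7 - 1/24.5) = 9.800 cm.
m_1 = -(9.800)/24.5 = -0.4000.
Object distance for lens 2: d_o2 = 15.5 - 9.800 = 5.700 cm.
Second lens: d_i2 = 1/(1/5.5 - 1/(5.700)) = 156.750 cm.
m_2 = -(156.750)/(5.700) = -27.5000.
Total m = m_1 x m_2 = (-0.4000)(-27.5000) = 11.0000.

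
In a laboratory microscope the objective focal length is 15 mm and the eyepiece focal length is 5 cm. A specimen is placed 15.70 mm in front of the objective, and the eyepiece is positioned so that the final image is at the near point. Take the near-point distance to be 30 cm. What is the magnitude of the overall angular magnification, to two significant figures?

Convert to cm: f_obj = 15 mm = 1.5 cm; d_o = 15.70 mm = 1.57 cm.
Objective: 1/d_i = 1/f_obj - 1/d_o = 1/1.5 - 1/1.57 = 0.02972 cm^-1, so d_i = 33.643 cm.
m_obj = -d_i/d_o = -33.643/1.57 = -21.429.
Eyepiece angular magnification (image at near point): M_eye = 1 + D/f_e = 1 + 30/5 = 7.000.
Overall M = m_obj x M_eye = (-21.429)(7.000) = -150.00.
|M| = 150.00.

150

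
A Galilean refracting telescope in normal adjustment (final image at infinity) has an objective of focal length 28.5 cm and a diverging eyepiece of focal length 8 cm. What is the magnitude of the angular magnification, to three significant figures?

3.56

|M| = f_obj/|f_eye| = 28.5/8 = 3.562.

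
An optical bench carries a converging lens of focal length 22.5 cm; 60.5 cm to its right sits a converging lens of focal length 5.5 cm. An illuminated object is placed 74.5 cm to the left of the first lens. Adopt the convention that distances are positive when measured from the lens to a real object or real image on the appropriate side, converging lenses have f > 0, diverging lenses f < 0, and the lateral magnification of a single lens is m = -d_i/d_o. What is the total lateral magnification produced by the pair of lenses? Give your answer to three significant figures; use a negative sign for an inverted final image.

Applying the thin-lens equation to the first lens, 1/22.5 = 1/74.5 + 1/d_i1, which gives d_i1 = 32.236 cm.
Its lateral magnification is m_1 = -d_i1/d_o1 = -(32.236)/74.5 = -0.4327.
That image sits 28.264 cm in front of the second lens, so d_o2 = 28.264 cm.
Applying the thin-lens equation again with f_2 = 5.5 cm and d_o2 = 28.264 cm gives d_i2 = 6.829 cm.
m_2 = -(6.829)/(28.264) = -0.2416.
Overall magnification: m = m_1 m_2 = 0.1045.

0.105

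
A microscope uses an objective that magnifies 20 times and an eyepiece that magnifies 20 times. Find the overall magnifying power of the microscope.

400

The overall magnification of a compound microscope is the product of the objective and eyepiece magnifications:
M = M_obj x M_eye = 20 x 20 = 400.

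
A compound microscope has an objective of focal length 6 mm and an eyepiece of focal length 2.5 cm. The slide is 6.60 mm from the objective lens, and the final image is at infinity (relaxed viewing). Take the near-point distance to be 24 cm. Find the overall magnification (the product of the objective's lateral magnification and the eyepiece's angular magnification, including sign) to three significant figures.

-96.0

Convert to cm: f_obj = 6 mm = 0.6 cm; d_o = 6.60 mm = 0.66 cm.
Objective: 1/d_i = 1/f_obj - 1/d_o = 1/0.6 - 1/0.66 = 0.15152 cm^-1, so d_i = 6.600 cm.
m_obj = -d_i/d_o = -6.600/0.66 = -10.000.
Eyepiece angular magnification (image at infinity): M_eye = D/f_e = 24/2.5 = 9.600.
Overall M = m_obj x M_eye = (-10.000)(9.600) = -96.00.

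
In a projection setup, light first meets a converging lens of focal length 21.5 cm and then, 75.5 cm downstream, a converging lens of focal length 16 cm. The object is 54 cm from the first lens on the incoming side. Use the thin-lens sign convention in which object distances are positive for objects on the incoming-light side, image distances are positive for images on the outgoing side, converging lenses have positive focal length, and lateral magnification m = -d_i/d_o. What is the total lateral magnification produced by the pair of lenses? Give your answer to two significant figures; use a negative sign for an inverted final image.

Lens 1: 1/d_i1 = 1/f_1 - 1/d_o1 = 1/21.5 - 1/54 = 0.02799 cm^-1, so d_i1 = 35.723 cm.
m_1 = -(35.723)/54 = -0.6615.
Object distance for lens 2: d_o2 = 75.5 - 35.723 = 39.777 cm.
Lens 2: 1/d_i2 = 1/f_2 - 1/d_o2 = 1/16 - 1/(39.777) = 0.03736 cm^-1, so d_i2 = 26.767 cm.
m_2 = -(26.767)/(39.777) = -0.6729.
The system's lateral magnification is m_1 m_2 = (-0.6615)(-0.6729) = 0.4452.

0.45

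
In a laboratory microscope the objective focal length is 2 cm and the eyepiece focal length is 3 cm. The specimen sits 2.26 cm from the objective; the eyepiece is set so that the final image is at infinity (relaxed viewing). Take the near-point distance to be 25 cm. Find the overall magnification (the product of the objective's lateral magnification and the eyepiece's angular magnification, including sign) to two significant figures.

Objective: 1/d_i = 1/f_obj - 1/d_o = 1/2 - 1/2.26 = 0.05752 cm^-1, so d_i = 17.385 cm.
m_obj = -d_i/d_o = -17.385/2.26 = -7.692.
Eyepiece angular magnification (image at infinity): M_eye = D/f_e = 25/3 = 8.333.
Overall M = m_obj x M_eye = (-7.692)(8.333) = -64.10.

-64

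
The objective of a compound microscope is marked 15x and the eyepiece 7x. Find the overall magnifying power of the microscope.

105

The overall magnification of a compound microscope is the product of the objective and eyepiece magnifications:
M = M_obj x M_eye = 15 x 7 = 105.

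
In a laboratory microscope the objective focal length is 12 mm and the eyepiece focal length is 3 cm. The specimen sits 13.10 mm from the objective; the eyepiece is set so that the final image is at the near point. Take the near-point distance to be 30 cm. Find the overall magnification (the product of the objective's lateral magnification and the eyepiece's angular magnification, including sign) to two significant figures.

-120

Convert to cm: f_obj = 12 mm = 1.2 cm; d_o = 13.10 mm = 1.31 cm.
Objective: 1/d_i = 1/f_obj - 1/d_o = 1/1.2 - 1/1.31 = 0.06997 cm^-1, so d_i = 14.291 cm.
m_obj = -d_i/d_o = -14.291/1.31 = -10.909.
Eyepiece angular magnification (image at near point): M_eye = 1 + D/f_e = 1 + 30/3 = 11.000.
Overall M = m_obj x M_eye = (-10.909)(11.000) = -120.00.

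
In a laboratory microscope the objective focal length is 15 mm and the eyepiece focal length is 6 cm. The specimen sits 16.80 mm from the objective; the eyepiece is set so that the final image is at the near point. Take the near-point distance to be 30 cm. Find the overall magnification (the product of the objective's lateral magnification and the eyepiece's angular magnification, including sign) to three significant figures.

-50.0

Convert to cm: f_obj = 15 mm = 1.5 cm; d_o = 16.80 mm = 1.68 cm.
Objective: 1/d_i = 1/f_obj - 1/d_o = 1/1.5 - 1/1.68 = 0.07143 cm^-1, so d_i = 14.000 cm.
m_obj = -d_i/d_o = -14.000/1.68 = -8.333.
Eyepiece angular magnification (image at near point): M_eye = 1 + D/f_e = 1 + 30/6 = 6.000.
Overall M = m_obj x M_eye = (-8.333)(6.000) = -50.00.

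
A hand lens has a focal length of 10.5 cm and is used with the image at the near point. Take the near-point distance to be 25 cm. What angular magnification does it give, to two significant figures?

M = 1 + D/f = 1 + 25/10.5 = 3.381.

3.4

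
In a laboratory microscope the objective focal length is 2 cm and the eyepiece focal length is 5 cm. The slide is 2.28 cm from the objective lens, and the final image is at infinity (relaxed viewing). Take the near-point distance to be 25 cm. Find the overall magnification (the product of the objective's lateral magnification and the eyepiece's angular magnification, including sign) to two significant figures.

-36

Objective: 1/d_i = 1/f_obj - 1/d_o = 1/2 - 1/2.28 = 0.06140 cm^-1, so d_i = 16.286 cm.
m_obj = -d_i/d_o = -16.286/2.28 = -7.143.
Eyepiece angular magnification (image at infinity): M_eye = D/f_e = 25/5 = 5.000.
Overall M = m_obj x M_eye = (-7.143)(5.000) = -35.71.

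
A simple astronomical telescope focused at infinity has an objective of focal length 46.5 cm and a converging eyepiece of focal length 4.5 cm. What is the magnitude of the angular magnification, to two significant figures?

10

|M| = f_obj/|f_eye| = 46.5/4.5 = 10.333.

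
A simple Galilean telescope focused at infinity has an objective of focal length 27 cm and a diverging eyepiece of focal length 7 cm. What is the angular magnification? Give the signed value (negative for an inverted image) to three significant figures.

3.86

M = -f_obj/f_eye = -27/(-7) = 3.857.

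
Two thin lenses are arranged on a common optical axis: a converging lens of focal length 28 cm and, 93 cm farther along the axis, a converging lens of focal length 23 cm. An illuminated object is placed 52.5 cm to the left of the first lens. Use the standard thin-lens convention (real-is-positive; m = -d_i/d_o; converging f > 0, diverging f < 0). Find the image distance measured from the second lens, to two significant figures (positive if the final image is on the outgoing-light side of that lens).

Applying the thin-lens equation to the first lens, 1/28 = 1/52.5 + 1/d_i1, which gives d_i1 = 60.000 cm.
That image sits 33.000 cm in front of the second lens, so d_o2 = 33.000 cm.
Applying the thin-lens equation again with f_2 = 23 cm and d_o2 = 33.000 cm gives d_i2 = 75.900 cm.

76 cm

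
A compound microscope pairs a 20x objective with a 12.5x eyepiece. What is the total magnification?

The overall magnification of a compound microscope is the product of the objective and eyepiece magnifications:
M = M_obj x M_eye = 20 x 12.5 = 250.

250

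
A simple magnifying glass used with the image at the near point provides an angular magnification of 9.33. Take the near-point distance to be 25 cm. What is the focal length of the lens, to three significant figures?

For the image at the near point, M = 1 + D/f.
f = D/(M - 1) = 25/(9.33 - 1) = 3.001 cm.

3.00 cm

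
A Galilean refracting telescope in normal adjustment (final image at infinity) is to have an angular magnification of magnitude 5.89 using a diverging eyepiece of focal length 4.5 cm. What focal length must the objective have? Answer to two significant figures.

27 cm

|M| = f_obj/|f_eye|, so f_obj = |M| x |f_eye| = 5.89 x 4.5 = 26.505 cm.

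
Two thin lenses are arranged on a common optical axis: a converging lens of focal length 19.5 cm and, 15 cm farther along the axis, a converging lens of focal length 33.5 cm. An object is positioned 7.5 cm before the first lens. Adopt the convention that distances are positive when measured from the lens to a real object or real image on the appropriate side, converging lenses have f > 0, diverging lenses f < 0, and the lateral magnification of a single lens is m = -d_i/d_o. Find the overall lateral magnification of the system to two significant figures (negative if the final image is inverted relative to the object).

Lens 1: 1/d_i1 = 1/f_1 - 1/d_o1 = 1/19.5 - 1/7.5 = -0.08205 cm^-1, so d_i1 = -12.188 cm.
m_1 = -(-12.188)/7.5 = 1.6250.
With d_i1 < 0 the first image is virtual and lies on the object side; the object distance for lens 2 is d_o2 = 15 - (-12.188) = 27.188 cm.
Lens 2: 1/d_i2 = 1/f_2 - 1/d_o2 = 1/33.5 - 1/(27.188) = -0.00693 cm^-1, so d_i2 = -144.282 cm.
m_2 = -(-144.282)/(27.188) = 5.3069.
Overall magnification: m = m_1 m_2 = 8.6238.

8.6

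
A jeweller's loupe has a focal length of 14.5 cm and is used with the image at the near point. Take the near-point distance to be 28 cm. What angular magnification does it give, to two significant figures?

2.9

M = 1 + D/f = 1 + 28/14.5 = 2.931.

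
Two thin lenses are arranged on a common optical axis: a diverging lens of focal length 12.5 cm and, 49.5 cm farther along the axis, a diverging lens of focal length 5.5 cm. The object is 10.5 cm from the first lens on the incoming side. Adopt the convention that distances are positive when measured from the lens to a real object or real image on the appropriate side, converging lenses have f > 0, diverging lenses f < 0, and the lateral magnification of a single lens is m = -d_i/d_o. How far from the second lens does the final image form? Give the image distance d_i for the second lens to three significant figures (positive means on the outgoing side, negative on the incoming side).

First lens: d_i1 = 1/(1/(-12.5) - 1/10.5) = -5.707 cm.
With d_i1 < 0 the first image is virtual and lies on the object side; the object distance for lens 2 is d_o2 = 49.5 - (-5.707) = 55.207 cm.
Second lens: d_i2 = 1/(1/(-5.5) - 1/(55.207)) = -5.002 cm.

-5.00 cm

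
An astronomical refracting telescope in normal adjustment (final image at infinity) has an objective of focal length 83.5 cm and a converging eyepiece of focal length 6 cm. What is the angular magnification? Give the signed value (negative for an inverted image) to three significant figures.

M = -f_obj/f_eye = -83.5/(6) = -13.917.

-13.9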